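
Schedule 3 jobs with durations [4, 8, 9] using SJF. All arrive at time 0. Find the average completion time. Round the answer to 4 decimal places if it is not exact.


SJF order (ascending): [4, 8, 9]
Completion times:
  Job 1: burst=4, C=4
  Job 2: burst=8, C=12
  Job 3: burst=9, C=21
Average completion = 37/3 = 12.3333

12.3333


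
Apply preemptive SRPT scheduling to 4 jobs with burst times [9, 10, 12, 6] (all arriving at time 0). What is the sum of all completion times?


Since all jobs arrive at t=0, SRPT equals SPT ordering.
SPT order: [6, 9, 10, 12]
Completion times:
  Job 1: p=6, C=6
  Job 2: p=9, C=15
  Job 3: p=10, C=25
  Job 4: p=12, C=37
Total completion time = 6 + 15 + 25 + 37 = 83

83


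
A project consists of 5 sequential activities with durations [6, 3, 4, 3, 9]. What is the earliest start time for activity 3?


Activity 3 starts after activities 1 through 2 complete.
Predecessor durations: [6, 3]
ES = 6 + 3 = 9

9


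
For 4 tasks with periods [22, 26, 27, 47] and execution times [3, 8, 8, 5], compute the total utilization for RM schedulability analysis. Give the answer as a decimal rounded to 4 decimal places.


Compute individual utilizations (exact fractions):
  Task 1: C/T = 3/22 (approx. 0.1364)
  Task 2: C/T = 8/26 = 4/13 (approx. 0.3077)
  Task 3: C/T = 8/27 (approx. 0.2963)
  Task 4: C/T = 5/47 (approx. 0.1064)
Total utilization U = 3/22 + 4/13 + 8/27 + 5/47 = 307309/362934
Rounded to 4 decimal places: U = 0.8467
RM (Liu & Layland) bound for 4 tasks = 0.756828; compare with U = 307309/362934 (approx. 0.846735)
bound < U <= 1, so the RM sufficient condition is not met (inconclusive; an exact test such as response-time analysis is needed).

0.8467


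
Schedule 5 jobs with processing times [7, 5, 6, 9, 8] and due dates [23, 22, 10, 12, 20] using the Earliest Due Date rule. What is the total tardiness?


Sort by due date (EDD order): [(6, 10), (9, 12), (8, 20), (5, 22), (7, 23)]
Compute completion times and tardiness:
  Job 1: p=6, d=10, C=6, tardiness=max(0,6-10)=0
  Job 2: p=9, d=12, C=15, tardiness=max(0,15-12)=3
  Job 3: p=8, d=20, C=23, tardiness=max(0,23-20)=3
  Job 4: p=5, d=22, C=28, tardiness=max(0,28-22)=6
  Job 5: p=7, d=23, C=35, tardiness=max(0,35-23)=12
Total tardiness = 24

24


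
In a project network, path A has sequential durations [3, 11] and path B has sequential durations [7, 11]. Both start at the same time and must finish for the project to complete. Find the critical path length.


Path A total = 3 + 11 = 14
Path B total = 7 + 11 = 18
Critical path = longest path = max(14, 18) = 18

18


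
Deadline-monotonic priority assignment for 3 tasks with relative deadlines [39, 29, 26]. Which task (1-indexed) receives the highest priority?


Sort tasks by relative deadline (ascending):
  Task 3: deadline = 26
  Task 2: deadline = 29
  Task 1: deadline = 39
Priority order (highest first): [3, 2, 1]
Highest priority task = 3

3


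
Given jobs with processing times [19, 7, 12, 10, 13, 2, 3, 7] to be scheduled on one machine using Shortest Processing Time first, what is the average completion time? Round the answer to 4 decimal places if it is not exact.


Sort jobs by processing time (SPT order): [2, 3, 7, 7, 10, 12, 13, 19]
Compute completion times sequentially:
  Job 1: processing = 2, completes at 2
  Job 2: processing = 3, completes at 5
  Job 3: processing = 7, completes at 12
  Job 4: processing = 7, completes at 19
  Job 5: processing = 10, completes at 29
  Job 6: processing = 12, completes at 41
  Job 7: processing = 13, completes at 54
  Job 8: processing = 19, completes at 73
Sum of completion times = 235
Average completion time = 235/8 = 29.375

29.375


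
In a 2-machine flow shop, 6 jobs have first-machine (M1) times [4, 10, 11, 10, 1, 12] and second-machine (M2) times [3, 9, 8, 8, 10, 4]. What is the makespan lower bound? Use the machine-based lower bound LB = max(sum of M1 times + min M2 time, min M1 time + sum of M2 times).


LB1 = sum(M1 times) + min(M2 times) = 48 + 3 = 51
LB2 = min(M1 times) + sum(M2 times) = 1 + 42 = 43
Lower bound = max(LB1, LB2) = max(51, 43) = 51

51


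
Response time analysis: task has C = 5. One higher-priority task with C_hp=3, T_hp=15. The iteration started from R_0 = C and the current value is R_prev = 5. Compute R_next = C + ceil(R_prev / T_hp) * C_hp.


R_next = C + ceil(R_prev / T_hp) * C_hp
ceil(5 / 15) = ceil(0.3333) = 1
Interference = 1 * 3 = 3
R_next = 5 + 3 = 8

8


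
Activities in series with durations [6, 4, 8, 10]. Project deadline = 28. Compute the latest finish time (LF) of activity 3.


LF(activity 3) = deadline - sum of successor durations
Successors: activities 4 through 4 with durations [10]
Sum of successor durations = 10
LF = 28 - 10 = 18

18


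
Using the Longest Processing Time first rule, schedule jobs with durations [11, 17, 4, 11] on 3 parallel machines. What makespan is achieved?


Sort jobs in decreasing order (LPT): [17, 11, 11, 4]
Assign each job to the least loaded machine:
  Machine 1: jobs [17], load = 17
  Machine 2: jobs [11, 4], load = 15
  Machine 3: jobs [11], load = 11
Makespan = max load = 17

17


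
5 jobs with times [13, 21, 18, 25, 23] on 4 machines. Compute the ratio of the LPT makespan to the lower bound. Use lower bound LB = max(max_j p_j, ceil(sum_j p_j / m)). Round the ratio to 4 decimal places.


LPT order: [25, 23, 21, 18, 13]
Machine loads after assignment: [25, 23, 21, 31]
LPT makespan = 31
Lower bound = max(max_job, ceil(total/4)) = max(25, 25) = 25
Ratio = 31 / 25 = 1.24

1.24


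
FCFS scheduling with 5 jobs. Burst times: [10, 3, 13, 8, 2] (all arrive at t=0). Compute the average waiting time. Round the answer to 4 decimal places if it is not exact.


FCFS order (as given): [10, 3, 13, 8, 2]
Waiting times:
  Job 1: wait = 0
  Job 2: wait = 10
  Job 3: wait = 13
  Job 4: wait = 26
  Job 5: wait = 34
Sum of waiting times = 83
Average waiting time = 83/5 = 16.6

16.6


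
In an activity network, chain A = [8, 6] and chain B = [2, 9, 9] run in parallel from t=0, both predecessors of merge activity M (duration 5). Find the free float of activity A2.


ES(A2) = sum of predecessors on chain A = 8
EF(A2) = ES + duration = 8 + 6 = 14
Successor of A2 is M. ES(M) = max(sum(A), sum(B)) = max(14, 20) = 20
Free float = ES(successor) - EF(current) = 20 - 14 = 6

6


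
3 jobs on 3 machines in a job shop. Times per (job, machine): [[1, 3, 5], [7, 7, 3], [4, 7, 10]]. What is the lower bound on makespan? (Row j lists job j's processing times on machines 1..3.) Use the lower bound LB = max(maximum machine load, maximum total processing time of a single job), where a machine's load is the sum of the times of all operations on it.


Machine loads:
  Machine 1: 1 + 7 + 4 = 12
  Machine 2: 3 + 7 + 7 = 17
  Machine 3: 5 + 3 + 10 = 18
Max machine load = 18
Job totals:
  Job 1: 9
  Job 2: 17
  Job 3: 21
Max job total = 21
Lower bound = max(18, 21) = 21

21


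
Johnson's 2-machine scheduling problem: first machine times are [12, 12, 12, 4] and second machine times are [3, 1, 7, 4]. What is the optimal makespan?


Apply Johnson's rule:
  Group 1 (a <= b): [(4, 4, 4)]
  Group 2 (a > b): [(3, 12, 7), (1, 12, 3), (2, 12, 1)]
Optimal job order: [4, 3, 1, 2]
Schedule:
  Job 4: M1 done at 4, M2 done at 8
  Job 3: M1 done at 16, M2 done at 23
  Job 1: M1 done at 28, M2 done at 31
  Job 2: M1 done at 40, M2 done at 41
Makespan = 41

41


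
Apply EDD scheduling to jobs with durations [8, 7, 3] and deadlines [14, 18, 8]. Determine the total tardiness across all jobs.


Sort by due date (EDD order): [(3, 8), (8, 14), (7, 18)]
Compute completion times and tardiness:
  Job 1: p=3, d=8, C=3, tardiness=max(0,3-8)=0
  Job 2: p=8, d=14, C=11, tardiness=max(0,11-14)=0
  Job 3: p=7, d=18, C=18, tardiness=max(0,18-18)=0
Total tardiness = 0

0


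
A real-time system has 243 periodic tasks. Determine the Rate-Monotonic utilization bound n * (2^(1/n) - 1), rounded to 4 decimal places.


Compute 2^(1/243) = 1.0028565297
Subtract 1: 1.0028565297 - 1 = 0.0028565297
Multiply by n: 243 * 0.0028565297 = 0.6941367171
Round to 4 dp: 0.6941

0.6941


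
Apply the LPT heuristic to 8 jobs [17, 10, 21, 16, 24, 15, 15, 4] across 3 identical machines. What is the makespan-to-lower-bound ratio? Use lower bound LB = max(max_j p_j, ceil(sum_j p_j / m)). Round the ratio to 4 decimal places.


LPT order: [24, 21, 17, 16, 15, 15, 10, 4]
Machine loads after assignment: [39, 40, 43]
LPT makespan = 43
Lower bound = max(max_job, ceil(total/3)) = max(24, 41) = 41
Ratio = 43 / 41 = 1.0488

1.0488


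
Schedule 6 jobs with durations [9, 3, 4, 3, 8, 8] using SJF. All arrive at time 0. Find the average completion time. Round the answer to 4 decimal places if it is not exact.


SJF order (ascending): [3, 3, 4, 8, 8, 9]
Completion times:
  Job 1: burst=3, C=3
  Job 2: burst=3, C=6
  Job 3: burst=4, C=10
  Job 4: burst=8, C=18
  Job 5: burst=8, C=26
  Job 6: burst=9, C=35
Average completion = 98/6 = 16.3333

16.3333


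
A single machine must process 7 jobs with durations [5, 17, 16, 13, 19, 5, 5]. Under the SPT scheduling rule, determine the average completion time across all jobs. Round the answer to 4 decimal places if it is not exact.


Sort jobs by processing time (SPT order): [5, 5, 5, 13, 16, 17, 19]
Compute completion times sequentially:
  Job 1: processing = 5, completes at 5
  Job 2: processing = 5, completes at 10
  Job 3: processing = 5, completes at 15
  Job 4: processing = 13, completes at 28
  Job 5: processing = 16, completes at 44
  Job 6: processing = 17, completes at 61
  Job 7: processing = 19, completes at 80
Sum of completion times = 243
Average completion time = 243/7 = 34.7143

34.7143


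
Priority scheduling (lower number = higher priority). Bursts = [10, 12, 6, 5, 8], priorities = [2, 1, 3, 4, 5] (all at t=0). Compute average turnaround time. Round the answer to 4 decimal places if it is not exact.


Sort by priority (ascending = highest first):
Order: [(1, 12), (2, 10), (3, 6), (4, 5), (5, 8)]
Completion times:
  Priority 1, burst=12, C=12
  Priority 2, burst=10, C=22
  Priority 3, burst=6, C=28
  Priority 4, burst=5, C=33
  Priority 5, burst=8, C=41
Average turnaround = 136/5 = 27.2

27.2


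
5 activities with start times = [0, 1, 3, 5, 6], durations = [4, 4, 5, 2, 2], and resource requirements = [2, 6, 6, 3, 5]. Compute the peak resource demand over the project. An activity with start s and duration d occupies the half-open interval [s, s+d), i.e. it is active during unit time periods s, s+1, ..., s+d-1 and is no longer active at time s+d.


Each activity i is active on [start_i, start_i + duration_i).
Compute total resource usage per time slot:
  t=0: active resources = [2], total = 2
  t=1: active resources = [2, 6], total = 8
  t=2: active resources = [2, 6], total = 8
  t=3: active resources = [2, 6, 6], total = 14
  t=4: active resources = [6, 6], total = 12
  t=5: active resources = [6, 3], total = 9
  t=6: active resources = [6, 3, 5], total = 14
  t=7: active resources = [6, 5], total = 11
Peak resource demand = 14

14


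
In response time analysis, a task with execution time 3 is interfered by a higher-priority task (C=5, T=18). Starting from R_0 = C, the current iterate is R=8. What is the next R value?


R_next = C + ceil(R_prev / T_hp) * C_hp
ceil(8 / 18) = ceil(0.4444) = 1
Interference = 1 * 5 = 5
R_next = 3 + 5 = 8
R_next = R_prev, so the iteration has converged (response time = 8).

8


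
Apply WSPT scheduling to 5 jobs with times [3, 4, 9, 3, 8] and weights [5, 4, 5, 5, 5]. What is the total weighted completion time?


Compute p/w ratios and sort ascending (WSPT): [(3, 5), (3, 5), (4, 4), (8, 5), (9, 5)]
Compute weighted completion times:
  Job (p=3,w=5): C=3, w*C=5*3=15
  Job (p=3,w=5): C=6, w*C=5*6=30
  Job (p=4,w=4): C=10, w*C=4*10=40
  Job (p=8,w=5): C=18, w*C=5*18=90
  Job (p=9,w=5): C=27, w*C=5*27=135
Total weighted completion time = 310

310


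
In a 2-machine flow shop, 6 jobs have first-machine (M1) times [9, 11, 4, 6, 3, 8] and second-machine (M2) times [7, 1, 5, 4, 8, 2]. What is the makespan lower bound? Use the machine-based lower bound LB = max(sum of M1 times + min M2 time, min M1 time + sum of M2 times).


LB1 = sum(M1 times) + min(M2 times) = 41 + 1 = 42
LB2 = min(M1 times) + sum(M2 times) = 3 + 27 = 30
Lower bound = max(LB1, LB2) = max(42, 30) = 42

42


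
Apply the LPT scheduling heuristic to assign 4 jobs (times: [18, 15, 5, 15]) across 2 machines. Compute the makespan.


Sort jobs in decreasing order (LPT): [18, 15, 15, 5]
Assign each job to the least loaded machine:
  Machine 1: jobs [18, 5], load = 23
  Machine 2: jobs [15, 15], load = 30
Makespan = max load = 30

30


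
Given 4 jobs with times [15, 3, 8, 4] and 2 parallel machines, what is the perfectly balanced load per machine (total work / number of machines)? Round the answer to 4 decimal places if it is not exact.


Total processing time = 15 + 3 + 8 + 4 = 30
Number of machines = 2
Ideal balanced load = 30 / 2 = 15.0

15.0


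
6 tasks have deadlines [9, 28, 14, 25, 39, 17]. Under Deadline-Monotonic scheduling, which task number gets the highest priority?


Sort tasks by relative deadline (ascending):
  Task 1: deadline = 9
  Task 3: deadline = 14
  Task 6: deadline = 17
  Task 4: deadline = 25
  Task 2: deadline = 28
  Task 5: deadline = 39
Priority order (highest first): [1, 3, 6, 4, 2, 5]
Highest priority task = 1

1


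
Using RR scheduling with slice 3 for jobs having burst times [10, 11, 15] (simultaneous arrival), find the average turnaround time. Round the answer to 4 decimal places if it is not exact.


Time quantum = 3
Execution trace:
  J1 runs 3 units, time = 3
  J2 runs 3 units, time = 6
  J3 runs 3 units, time = 9
  J1 runs 3 units, time = 12
  J2 runs 3 units, time = 15
  J3 runs 3 units, time = 18
  J1 runs 3 units, time = 21
  J2 runs 3 units, time = 24
  J3 runs 3 units, time = 27
  J1 runs 1 units, time = 28
  J2 runs 2 units, time = 30
  J3 runs 3 units, time = 33
  J3 runs 3 units, time = 36
Finish times: [28, 30, 36]
Average turnaround = 94/3 = 31.3333

31.3333


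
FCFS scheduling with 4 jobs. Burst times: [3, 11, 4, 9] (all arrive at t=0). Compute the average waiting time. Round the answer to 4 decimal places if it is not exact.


FCFS order (as given): [3, 11, 4, 9]
Waiting times:
  Job 1: wait = 0
  Job 2: wait = 3
  Job 3: wait = 14
  Job 4: wait = 18
Sum of waiting times = 35
Average waiting time = 35/4 = 8.75

8.75


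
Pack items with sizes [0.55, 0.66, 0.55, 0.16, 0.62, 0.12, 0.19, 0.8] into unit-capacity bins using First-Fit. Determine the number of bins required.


Place items sequentially using First-Fit:
  Item 0.55 -> new Bin 1
  Item 0.66 -> new Bin 2
  Item 0.55 -> new Bin 3
  Item 0.16 -> Bin 1 (now 0.71)
  Item 0.62 -> new Bin 4
  Item 0.12 -> Bin 1 (now 0.83)
  Item 0.19 -> Bin 2 (now 0.85)
  Item 0.8 -> new Bin 5
Total bins used = 5

5


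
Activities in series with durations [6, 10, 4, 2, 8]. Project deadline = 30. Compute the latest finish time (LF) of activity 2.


LF(activity 2) = deadline - sum of successor durations
Successors: activities 3 through 5 with durations [4, 2, 8]
Sum of successor durations = 14
LF = 30 - 14 = 16

16


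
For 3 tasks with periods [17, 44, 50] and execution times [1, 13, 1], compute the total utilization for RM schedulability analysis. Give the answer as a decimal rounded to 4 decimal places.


Compute individual utilizations (exact fractions):
  Task 1: C/T = 1/17 (approx. 0.0588)
  Task 2: C/T = 13/44 (approx. 0.2955)
  Task 3: C/T = 1/50 (approx. 0.02)
Total utilization U = 1/17 + 13/44 + 1/50 = 6999/18700
Rounded to 4 decimal places: U = 0.3743
RM (Liu & Layland) bound for 3 tasks = 0.779763; compare with U = 6999/18700 (approx. 0.374278)
U <= bound, so schedulable by RM sufficient condition.

0.3743


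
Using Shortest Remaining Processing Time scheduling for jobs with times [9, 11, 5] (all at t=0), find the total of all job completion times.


Since all jobs arrive at t=0, SRPT equals SPT ordering.
SPT order: [5, 9, 11]
Completion times:
  Job 1: p=5, C=5
  Job 2: p=9, C=14
  Job 3: p=11, C=25
Total completion time = 5 + 14 + 25 = 44

44


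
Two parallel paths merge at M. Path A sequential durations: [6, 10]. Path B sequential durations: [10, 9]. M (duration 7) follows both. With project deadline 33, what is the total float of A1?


Forward pass: ES(A1) = sum of predecessors on chain A = 0
EF = ES + duration = 0 + 6 = 6
Backward pass: LF(M) = deadline = 33; LS(M) = 33 - 7 = 26
LF(A1) = LS(M) - sum(successors on chain A) = 26 - 10 = 16
LS = LF - duration = 16 - 6 = 10
Total float = LS - ES = 10 - 0 = 10

10


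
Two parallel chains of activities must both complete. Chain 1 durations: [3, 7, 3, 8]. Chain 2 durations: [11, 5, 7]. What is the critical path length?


Path A total = 3 + 7 + 3 + 8 = 21
Path B total = 11 + 5 + 7 = 23
Critical path = longest path = max(21, 23) = 23

23


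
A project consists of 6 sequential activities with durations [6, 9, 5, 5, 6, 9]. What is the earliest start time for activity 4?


Activity 4 starts after activities 1 through 3 complete.
Predecessor durations: [6, 9, 5]
ES = 6 + 9 + 5 = 20

20


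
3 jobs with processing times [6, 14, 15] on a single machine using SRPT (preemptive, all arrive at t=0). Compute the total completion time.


Since all jobs arrive at t=0, SRPT equals SPT ordering.
SPT order: [6, 14, 15]
Completion times:
  Job 1: p=6, C=6
  Job 2: p=14, C=20
  Job 3: p=15, C=35
Total completion time = 6 + 20 + 35 = 61

61


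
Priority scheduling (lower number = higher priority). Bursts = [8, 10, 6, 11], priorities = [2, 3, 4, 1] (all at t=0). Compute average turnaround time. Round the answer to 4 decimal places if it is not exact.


Sort by priority (ascending = highest first):
Order: [(1, 11), (2, 8), (3, 10), (4, 6)]
Completion times:
  Priority 1, burst=11, C=11
  Priority 2, burst=8, C=19
  Priority 3, burst=10, C=29
  Priority 4, burst=6, C=35
Average turnaround = 94/4 = 23.5

23.5


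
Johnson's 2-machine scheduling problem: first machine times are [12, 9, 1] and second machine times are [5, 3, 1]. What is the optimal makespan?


Apply Johnson's rule:
  Group 1 (a <= b): [(3, 1, 1)]
  Group 2 (a > b): [(1, 12, 5), (2, 9, 3)]
Optimal job order: [3, 1, 2]
Schedule:
  Job 3: M1 done at 1, M2 done at 2
  Job 1: M1 done at 13, M2 done at 18
  Job 2: M1 done at 22, M2 done at 25
Makespan = 25

25


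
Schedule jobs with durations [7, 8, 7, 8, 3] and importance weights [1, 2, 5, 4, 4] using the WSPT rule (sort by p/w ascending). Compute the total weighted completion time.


Compute p/w ratios and sort ascending (WSPT): [(3, 4), (7, 5), (8, 4), (8, 2), (7, 1)]
Compute weighted completion times:
  Job (p=3,w=4): C=3, w*C=4*3=12
  Job (p=7,w=5): C=10, w*C=5*10=50
  Job (p=8,w=4): C=18, w*C=4*18=72
  Job (p=8,w=2): C=26, w*C=2*26=52
  Job (p=7,w=1): C=33, w*C=1*33=33
Total weighted completion time = 219

219


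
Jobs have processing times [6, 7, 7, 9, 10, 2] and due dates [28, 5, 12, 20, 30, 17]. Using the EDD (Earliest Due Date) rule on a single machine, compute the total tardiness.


Sort by due date (EDD order): [(7, 5), (7, 12), (2, 17), (9, 20), (6, 28), (10, 30)]
Compute completion times and tardiness:
  Job 1: p=7, d=5, C=7, tardiness=max(0,7-5)=2
  Job 2: p=7, d=12, C=14, tardiness=max(0,14-12)=2
  Job 3: p=2, d=17, C=16, tardiness=max(0,16-17)=0
  Job 4: p=9, d=20, C=25, tardiness=max(0,25-20)=5
  Job 5: p=6, d=28, C=31, tardiness=max(0,31-28)=3
  Job 6: p=10, d=30, C=41, tardiness=max(0,41-30)=11
Total tardiness = 23

23


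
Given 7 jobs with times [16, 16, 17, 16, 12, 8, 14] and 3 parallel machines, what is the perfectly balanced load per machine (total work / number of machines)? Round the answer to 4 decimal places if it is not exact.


Total processing time = 16 + 16 + 17 + 16 + 12 + 8 + 14 = 99
Number of machines = 3
Ideal balanced load = 99 / 3 = 33.0

33.0


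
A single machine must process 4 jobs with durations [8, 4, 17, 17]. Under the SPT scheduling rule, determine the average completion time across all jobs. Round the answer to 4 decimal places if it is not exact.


Sort jobs by processing time (SPT order): [4, 8, 17, 17]
Compute completion times sequentially:
  Job 1: processing = 4, completes at 4
  Job 2: processing = 8, completes at 12
  Job 3: processing = 17, completes at 29
  Job 4: processing = 17, completes at 46
Sum of completion times = 91
Average completion time = 91/4 = 22.75

22.75


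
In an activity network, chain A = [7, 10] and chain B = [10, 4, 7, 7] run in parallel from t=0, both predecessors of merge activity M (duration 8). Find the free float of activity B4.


ES(B4) = sum of predecessors on chain B = 21
EF(B4) = ES + duration = 21 + 7 = 28
Successor of B4 is M. ES(M) = max(sum(A), sum(B)) = max(17, 28) = 28
Free float = ES(successor) - EF(current) = 28 - 28 = 0

0


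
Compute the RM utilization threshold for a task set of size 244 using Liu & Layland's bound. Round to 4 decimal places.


Compute 2^(1/244) = 1.0028448059
Subtract 1: 1.0028448059 - 1 = 0.0028448059
Multiply by n: 244 * 0.0028448059 = 0.6941326396
Round to 4 dp: 0.6941

0.6941


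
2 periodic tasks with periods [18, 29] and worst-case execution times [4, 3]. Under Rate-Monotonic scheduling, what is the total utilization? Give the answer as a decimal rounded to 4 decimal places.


Compute individual utilizations (exact fractions):
  Task 1: C/T = 4/18 = 2/9 (approx. 0.2222)
  Task 2: C/T = 3/29 (approx. 0.1034)
Total utilization U = 2/9 + 3/29 = 85/261
Rounded to 4 decimal places: U = 0.3257
RM (Liu & Layland) bound for 2 tasks = 0.828427; compare with U = 85/261 (approx. 0.325670)
U <= bound, so schedulable by RM sufficient condition.

0.3257


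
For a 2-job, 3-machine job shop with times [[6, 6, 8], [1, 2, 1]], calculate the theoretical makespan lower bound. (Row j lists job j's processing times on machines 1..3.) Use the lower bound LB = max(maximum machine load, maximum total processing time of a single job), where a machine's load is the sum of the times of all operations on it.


Machine loads:
  Machine 1: 6 + 1 = 7
  Machine 2: 6 + 2 = 8
  Machine 3: 8 + 1 = 9
Max machine load = 9
Job totals:
  Job 1: 20
  Job 2: 4
Max job total = 20
Lower bound = max(9, 20) = 20

20


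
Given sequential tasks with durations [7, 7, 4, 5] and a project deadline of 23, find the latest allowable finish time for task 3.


LF(activity 3) = deadline - sum of successor durations
Successors: activities 4 through 4 with durations [5]
Sum of successor durations = 5
LF = 23 - 5 = 18

18


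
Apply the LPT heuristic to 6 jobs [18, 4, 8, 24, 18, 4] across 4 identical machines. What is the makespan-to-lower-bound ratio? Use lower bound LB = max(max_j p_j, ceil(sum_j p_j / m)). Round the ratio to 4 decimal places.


LPT order: [24, 18, 18, 8, 4, 4]
Machine loads after assignment: [24, 18, 18, 16]
LPT makespan = 24
Lower bound = max(max_job, ceil(total/4)) = max(24, 19) = 24
Ratio = 24 / 24 = 1.0

1.0


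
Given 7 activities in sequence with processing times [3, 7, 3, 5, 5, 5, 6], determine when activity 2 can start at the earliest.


Activity 2 starts after activities 1 through 1 complete.
Predecessor durations: [3]
ES = 3 = 3

3


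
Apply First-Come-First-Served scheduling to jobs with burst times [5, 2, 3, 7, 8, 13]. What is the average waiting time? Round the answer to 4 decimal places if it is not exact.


FCFS order (as given): [5, 2, 3, 7, 8, 13]
Waiting times:
  Job 1: wait = 0
  Job 2: wait = 5
  Job 3: wait = 7
  Job 4: wait = 10
  Job 5: wait = 17
  Job 6: wait = 25
Sum of waiting times = 64
Average waiting time = 64/6 = 10.6667

10.6667


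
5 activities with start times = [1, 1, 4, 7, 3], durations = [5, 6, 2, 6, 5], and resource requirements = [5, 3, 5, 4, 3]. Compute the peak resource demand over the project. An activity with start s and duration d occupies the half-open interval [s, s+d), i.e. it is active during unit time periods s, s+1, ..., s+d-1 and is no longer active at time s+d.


Each activity i is active on [start_i, start_i + duration_i).
Compute total resource usage per time slot:
  t=0: active resources = [], total = 0
  t=1: active resources = [5, 3], total = 8
  t=2: active resources = [5, 3], total = 8
  t=3: active resources = [5, 3, 3], total = 11
  t=4: active resources = [5, 3, 5, 3], total = 16
  t=5: active resources = [5, 3, 5, 3], total = 16
  t=6: active resources = [3, 3], total = 6
  t=7: active resources = [4, 3], total = 7
  t=8: active resources = [4], total = 4
  t=9: active resources = [4], total = 4
  t=10: active resources = [4], total = 4
  t=11: active resources = [4], total = 4
  t=12: active resources = [4], total = 4
Peak resource demand = 16

16


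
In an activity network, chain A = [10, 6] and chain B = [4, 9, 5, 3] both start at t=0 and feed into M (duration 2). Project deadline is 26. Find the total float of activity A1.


Forward pass: ES(A1) = sum of predecessors on chain A = 0
EF = ES + duration = 0 + 10 = 10
Backward pass: LF(M) = deadline = 26; LS(M) = 26 - 2 = 24
LF(A1) = LS(M) - sum(successors on chain A) = 24 - 6 = 18
LS = LF - duration = 18 - 10 = 8
Total float = LS - ES = 8 - 0 = 8

8


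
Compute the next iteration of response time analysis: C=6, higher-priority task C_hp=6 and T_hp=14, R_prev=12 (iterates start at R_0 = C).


R_next = C + ceil(R_prev / T_hp) * C_hp
ceil(12 / 14) = ceil(0.8571) = 1
Interference = 1 * 6 = 6
R_next = 6 + 6 = 12
R_next = R_prev, so the iteration has converged (response time = 12).

12


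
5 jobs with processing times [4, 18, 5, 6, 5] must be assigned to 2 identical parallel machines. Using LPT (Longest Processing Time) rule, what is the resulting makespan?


Sort jobs in decreasing order (LPT): [18, 6, 5, 5, 4]
Assign each job to the least loaded machine:
  Machine 1: jobs [18], load = 18
  Machine 2: jobs [6, 5, 5, 4], load = 20
Makespan = max load = 20

20


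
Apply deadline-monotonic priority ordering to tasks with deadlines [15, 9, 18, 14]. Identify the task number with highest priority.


Sort tasks by relative deadline (ascending):
  Task 2: deadline = 9
  Task 4: deadline = 14
  Task 1: deadline = 15
  Task 3: deadline = 18
Priority order (highest first): [2, 4, 1, 3]
Highest priority task = 2

2


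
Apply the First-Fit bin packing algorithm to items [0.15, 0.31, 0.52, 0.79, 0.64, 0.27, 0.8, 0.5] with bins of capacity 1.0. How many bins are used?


Place items sequentially using First-Fit:
  Item 0.15 -> new Bin 1
  Item 0.31 -> Bin 1 (now 0.46)
  Item 0.52 -> Bin 1 (now 0.98)
  Item 0.79 -> new Bin 2
  Item 0.64 -> new Bin 3
  Item 0.27 -> Bin 3 (now 0.91)
  Item 0.8 -> new Bin 4
  Item 0.5 -> new Bin 5
Total bins used = 5

5


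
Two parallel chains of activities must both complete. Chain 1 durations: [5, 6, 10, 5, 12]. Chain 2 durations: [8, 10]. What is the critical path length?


Path A total = 5 + 6 + 10 + 5 + 12 = 38
Path B total = 8 + 10 = 18
Critical path = longest path = max(38, 18) = 38

38


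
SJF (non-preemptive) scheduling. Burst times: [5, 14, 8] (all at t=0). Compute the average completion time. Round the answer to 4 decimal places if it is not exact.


SJF order (ascending): [5, 8, 14]
Completion times:
  Job 1: burst=5, C=5
  Job 2: burst=8, C=13
  Job 3: burst=14, C=27
Average completion = 45/3 = 15.0

15.0


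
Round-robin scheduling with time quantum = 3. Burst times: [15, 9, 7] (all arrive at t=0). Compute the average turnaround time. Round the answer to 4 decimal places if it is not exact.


Time quantum = 3
Execution trace:
  J1 runs 3 units, time = 3
  J2 runs 3 units, time = 6
  J3 runs 3 units, time = 9
  J1 runs 3 units, time = 12
  J2 runs 3 units, time = 15
  J3 runs 3 units, time = 18
  J1 runs 3 units, time = 21
  J2 runs 3 units, time = 24
  J3 runs 1 units, time = 25
  J1 runs 3 units, time = 28
  J1 runs 3 units, time = 31
Finish times: [31, 24, 25]
Average turnaround = 80/3 = 26.6667

26.6667


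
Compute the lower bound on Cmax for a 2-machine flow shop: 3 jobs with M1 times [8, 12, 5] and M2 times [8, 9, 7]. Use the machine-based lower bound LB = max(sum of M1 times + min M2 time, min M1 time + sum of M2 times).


LB1 = sum(M1 times) + min(M2 times) = 25 + 7 = 32
LB2 = min(M1 times) + sum(M2 times) = 5 + 24 = 29
Lower bound = max(LB1, LB2) = max(32, 29) = 32

32


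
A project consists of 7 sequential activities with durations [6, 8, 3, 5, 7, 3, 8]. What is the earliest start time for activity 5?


Activity 5 starts after activities 1 through 4 complete.
Predecessor durations: [6, 8, 3, 5]
ES = 6 + 8 + 3 + 5 = 22

22


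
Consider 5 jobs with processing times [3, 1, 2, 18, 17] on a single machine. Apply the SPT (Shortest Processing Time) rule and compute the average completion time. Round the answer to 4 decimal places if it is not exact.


Sort jobs by processing time (SPT order): [1, 2, 3, 17, 18]
Compute completion times sequentially:
  Job 1: processing = 1, completes at 1
  Job 2: processing = 2, completes at 3
  Job 3: processing = 3, completes at 6
  Job 4: processing = 17, completes at 23
  Job 5: processing = 18, completes at 41
Sum of completion times = 74
Average completion time = 74/5 = 14.8

14.8


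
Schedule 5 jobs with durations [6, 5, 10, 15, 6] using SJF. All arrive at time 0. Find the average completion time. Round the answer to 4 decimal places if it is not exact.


SJF order (ascending): [5, 6, 6, 10, 15]
Completion times:
  Job 1: burst=5, C=5
  Job 2: burst=6, C=11
  Job 3: burst=6, C=17
  Job 4: burst=10, C=27
  Job 5: burst=15, C=42
Average completion = 102/5 = 20.4

20.4


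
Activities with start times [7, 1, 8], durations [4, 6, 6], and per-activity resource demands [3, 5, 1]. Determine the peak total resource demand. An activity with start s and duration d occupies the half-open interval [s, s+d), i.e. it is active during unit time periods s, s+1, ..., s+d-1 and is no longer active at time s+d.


Each activity i is active on [start_i, start_i + duration_i).
Compute total resource usage per time slot:
  t=0: active resources = [], total = 0
  t=1: active resources = [5], total = 5
  t=2: active resources = [5], total = 5
  t=3: active resources = [5], total = 5
  t=4: active resources = [5], total = 5
  t=5: active resources = [5], total = 5
  t=6: active resources = [5], total = 5
  t=7: active resources = [3], total = 3
  t=8: active resources = [3, 1], total = 4
  t=9: active resources = [3, 1], total = 4
  t=10: active resources = [3, 1], total = 4
  t=11: active resources = [1], total = 1
  t=12: active resources = [1], total = 1
  t=13: active resources = [1], total = 1
Peak resource demand = 5

5


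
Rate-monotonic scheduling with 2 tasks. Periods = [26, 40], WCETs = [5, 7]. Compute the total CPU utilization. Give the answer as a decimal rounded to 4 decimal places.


Compute individual utilizations (exact fractions):
  Task 1: C/T = 5/26 (approx. 0.1923)
  Task 2: C/T = 7/40 (approx. 0.175)
Total utilization U = 5/26 + 7/40 = 191/520
Rounded to 4 decimal places: U = 0.3673
RM (Liu & Layland) bound for 2 tasks = 0.828427; compare with U = 191/520 (approx. 0.367308)
U <= bound, so schedulable by RM sufficient condition.

0.3673


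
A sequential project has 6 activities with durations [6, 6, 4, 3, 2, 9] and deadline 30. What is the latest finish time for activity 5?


LF(activity 5) = deadline - sum of successor durations
Successors: activities 6 through 6 with durations [9]
Sum of successor durations = 9
LF = 30 - 9 = 21

21


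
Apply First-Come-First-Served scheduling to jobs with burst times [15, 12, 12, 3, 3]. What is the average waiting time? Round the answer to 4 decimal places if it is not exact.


FCFS order (as given): [15, 12, 12, 3, 3]
Waiting times:
  Job 1: wait = 0
  Job 2: wait = 15
  Job 3: wait = 27
  Job 4: wait = 39
  Job 5: wait = 42
Sum of waiting times = 123
Average waiting time = 123/5 = 24.6

24.6


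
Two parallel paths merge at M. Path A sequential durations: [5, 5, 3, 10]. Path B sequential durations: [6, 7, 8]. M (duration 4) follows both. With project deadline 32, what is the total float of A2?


Forward pass: ES(A2) = sum of predecessors on chain A = 5
EF = ES + duration = 5 + 5 = 10
Backward pass: LF(M) = deadline = 32; LS(M) = 32 - 4 = 28
LF(A2) = LS(M) - sum(successors on chain A) = 28 - 13 = 15
LS = LF - duration = 15 - 5 = 10
Total float = LS - ES = 10 - 5 = 5

5


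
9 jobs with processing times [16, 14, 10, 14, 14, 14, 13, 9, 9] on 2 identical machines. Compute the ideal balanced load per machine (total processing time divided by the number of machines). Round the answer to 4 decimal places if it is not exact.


Total processing time = 16 + 14 + 10 + 14 + 14 + 14 + 13 + 9 + 9 = 113
Number of machines = 2
Ideal balanced load = 113 / 2 = 56.5

56.5


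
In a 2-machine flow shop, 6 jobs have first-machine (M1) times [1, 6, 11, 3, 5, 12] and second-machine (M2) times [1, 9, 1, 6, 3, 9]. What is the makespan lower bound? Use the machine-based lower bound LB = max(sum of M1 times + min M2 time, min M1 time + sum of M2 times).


LB1 = sum(M1 times) + min(M2 times) = 38 + 1 = 39
LB2 = min(M1 times) + sum(M2 times) = 1 + 29 = 30
Lower bound = max(LB1, LB2) = max(39, 30) = 39

39


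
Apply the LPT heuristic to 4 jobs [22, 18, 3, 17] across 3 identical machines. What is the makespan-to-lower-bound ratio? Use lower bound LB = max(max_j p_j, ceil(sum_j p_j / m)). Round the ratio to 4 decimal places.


LPT order: [22, 18, 17, 3]
Machine loads after assignment: [22, 18, 20]
LPT makespan = 22
Lower bound = max(max_job, ceil(total/3)) = max(22, 20) = 22
Ratio = 22 / 22 = 1.0

1.0


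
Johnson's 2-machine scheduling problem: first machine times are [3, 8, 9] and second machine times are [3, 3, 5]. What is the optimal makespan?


Apply Johnson's rule:
  Group 1 (a <= b): [(1, 3, 3)]
  Group 2 (a > b): [(3, 9, 5), (2, 8, 3)]
Optimal job order: [1, 3, 2]
Schedule:
  Job 1: M1 done at 3, M2 done at 6
  Job 3: M1 done at 12, M2 done at 17
  Job 2: M1 done at 20, M2 done at 23
Makespan = 23

23


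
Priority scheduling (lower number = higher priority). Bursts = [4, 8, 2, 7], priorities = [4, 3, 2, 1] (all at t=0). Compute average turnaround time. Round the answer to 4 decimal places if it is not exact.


Sort by priority (ascending = highest first):
Order: [(1, 7), (2, 2), (3, 8), (4, 4)]
Completion times:
  Priority 1, burst=7, C=7
  Priority 2, burst=2, C=9
  Priority 3, burst=8, C=17
  Priority 4, burst=4, C=21
Average turnaround = 54/4 = 13.5

13.5


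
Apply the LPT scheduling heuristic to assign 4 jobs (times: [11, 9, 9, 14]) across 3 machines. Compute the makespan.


Sort jobs in decreasing order (LPT): [14, 11, 9, 9]
Assign each job to the least loaded machine:
  Machine 1: jobs [14], load = 14
  Machine 2: jobs [11], load = 11
  Machine 3: jobs [9, 9], load = 18
Makespan = max load = 18

18


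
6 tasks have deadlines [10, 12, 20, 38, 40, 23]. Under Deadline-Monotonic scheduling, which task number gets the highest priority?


Sort tasks by relative deadline (ascending):
  Task 1: deadline = 10
  Task 2: deadline = 12
  Task 3: deadline = 20
  Task 6: deadline = 23
  Task 4: deadline = 38
  Task 5: deadline = 40
Priority order (highest first): [1, 2, 3, 6, 4, 5]
Highest priority task = 1

1


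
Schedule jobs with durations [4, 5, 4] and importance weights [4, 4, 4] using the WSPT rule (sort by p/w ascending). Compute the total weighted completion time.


Compute p/w ratios and sort ascending (WSPT): [(4, 4), (4, 4), (5, 4)]
Compute weighted completion times:
  Job (p=4,w=4): C=4, w*C=4*4=16
  Job (p=4,w=4): C=8, w*C=4*8=32
  Job (p=5,w=4): C=13, w*C=4*13=52
Total weighted completion time = 100

100


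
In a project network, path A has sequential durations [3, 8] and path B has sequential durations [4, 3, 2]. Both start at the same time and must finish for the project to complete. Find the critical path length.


Path A total = 3 + 8 = 11
Path B total = 4 + 3 + 2 = 9
Critical path = longest path = max(11, 9) = 11

11


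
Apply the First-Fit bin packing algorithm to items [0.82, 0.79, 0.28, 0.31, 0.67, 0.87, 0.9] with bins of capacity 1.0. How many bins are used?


Place items sequentially using First-Fit:
  Item 0.82 -> new Bin 1
  Item 0.79 -> new Bin 2
  Item 0.28 -> new Bin 3
  Item 0.31 -> Bin 3 (now 0.59)
  Item 0.67 -> new Bin 4
  Item 0.87 -> new Bin 5
  Item 0.9 -> new Bin 6
Total bins used = 6

6


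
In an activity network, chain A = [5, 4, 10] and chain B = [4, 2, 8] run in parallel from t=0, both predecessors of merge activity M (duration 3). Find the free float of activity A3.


ES(A3) = sum of predecessors on chain A = 9
EF(A3) = ES + duration = 9 + 10 = 19
Successor of A3 is M. ES(M) = max(sum(A), sum(B)) = max(19, 14) = 19
Free float = ES(successor) - EF(current) = 19 - 19 = 0

0


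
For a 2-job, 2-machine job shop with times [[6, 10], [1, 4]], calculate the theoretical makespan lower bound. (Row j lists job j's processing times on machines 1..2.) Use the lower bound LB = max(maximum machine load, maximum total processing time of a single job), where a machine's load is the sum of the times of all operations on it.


Machine loads:
  Machine 1: 6 + 1 = 7
  Machine 2: 10 + 4 = 14
Max machine load = 14
Job totals:
  Job 1: 16
  Job 2: 5
Max job total = 16
Lower bound = max(14, 16) = 16

16


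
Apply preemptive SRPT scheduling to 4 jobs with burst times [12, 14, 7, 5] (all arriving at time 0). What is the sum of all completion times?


Since all jobs arrive at t=0, SRPT equals SPT ordering.
SPT order: [5, 7, 12, 14]
Completion times:
  Job 1: p=5, C=5
  Job 2: p=7, C=12
  Job 3: p=12, C=24
  Job 4: p=14, C=38
Total completion time = 5 + 12 + 24 + 38 = 79

79


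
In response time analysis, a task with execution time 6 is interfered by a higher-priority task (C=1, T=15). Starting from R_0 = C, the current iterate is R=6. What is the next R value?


R_next = C + ceil(R_prev / T_hp) * C_hp
ceil(6 / 15) = ceil(0.4) = 1
Interference = 1 * 1 = 1
R_next = 6 + 1 = 7

7


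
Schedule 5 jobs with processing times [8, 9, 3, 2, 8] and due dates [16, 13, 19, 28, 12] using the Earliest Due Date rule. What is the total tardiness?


Sort by due date (EDD order): [(8, 12), (9, 13), (8, 16), (3, 19), (2, 28)]
Compute completion times and tardiness:
  Job 1: p=8, d=12, C=8, tardiness=max(0,8-12)=0
  Job 2: p=9, d=13, C=17, tardiness=max(0,17-13)=4
  Job 3: p=8, d=16, C=25, tardiness=max(0,25-16)=9
  Job 4: p=3, d=19, C=28, tardiness=max(0,28-19)=9
  Job 5: p=2, d=28, C=30, tardiness=max(0,30-28)=2
Total tardiness = 24

24


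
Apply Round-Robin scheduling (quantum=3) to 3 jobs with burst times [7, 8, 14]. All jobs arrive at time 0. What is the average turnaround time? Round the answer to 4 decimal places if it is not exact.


Time quantum = 3
Execution trace:
  J1 runs 3 units, time = 3
  J2 runs 3 units, time = 6
  J3 runs 3 units, time = 9
  J1 runs 3 units, time = 12
  J2 runs 3 units, time = 15
  J3 runs 3 units, time = 18
  J1 runs 1 units, time = 19
  J2 runs 2 units, time = 21
  J3 runs 3 units, time = 24
  J3 runs 3 units, time = 27
  J3 runs 2 units, time = 29
Finish times: [19, 21, 29]
Average turnaround = 69/3 = 23.0

23.0


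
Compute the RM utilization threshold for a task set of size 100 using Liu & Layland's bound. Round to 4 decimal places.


Compute 2^(1/100) = 1.0069555501
Subtract 1: 1.0069555501 - 1 = 0.0069555501
Multiply by n: 100 * 0.0069555501 = 0.6955550100
Round to 4 dp: 0.6956

0.6956


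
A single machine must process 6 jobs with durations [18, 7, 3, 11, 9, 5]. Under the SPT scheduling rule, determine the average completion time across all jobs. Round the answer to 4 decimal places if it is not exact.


Sort jobs by processing time (SPT order): [3, 5, 7, 9, 11, 18]
Compute completion times sequentially:
  Job 1: processing = 3, completes at 3
  Job 2: processing = 5, completes at 8
  Job 3: processing = 7, completes at 15
  Job 4: processing = 9, completes at 24
  Job 5: processing = 11, completes at 35
  Job 6: processing = 18, completes at 53
Sum of completion times = 138
Average completion time = 138/6 = 23.0

23.0
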